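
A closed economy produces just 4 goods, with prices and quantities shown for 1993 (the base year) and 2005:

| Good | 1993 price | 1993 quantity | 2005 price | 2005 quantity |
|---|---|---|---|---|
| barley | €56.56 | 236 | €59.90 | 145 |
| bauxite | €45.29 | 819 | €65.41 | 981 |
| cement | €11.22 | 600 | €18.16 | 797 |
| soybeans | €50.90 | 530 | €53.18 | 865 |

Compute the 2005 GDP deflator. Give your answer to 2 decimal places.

Nominal GDP 2005 = 59.90·145 + 65.41·981 + 18.16·797 + 53.18·865 = 133326.93.
Real GDP 2005 (at 1993 prices) = 56.56·145 + 45.29·981 + 11.22·797 + 50.90·865 = 105601.53.
Deflator = Nominal/Real × 100 = 133326.93/105601.53 × 100 = 126.255.

126.25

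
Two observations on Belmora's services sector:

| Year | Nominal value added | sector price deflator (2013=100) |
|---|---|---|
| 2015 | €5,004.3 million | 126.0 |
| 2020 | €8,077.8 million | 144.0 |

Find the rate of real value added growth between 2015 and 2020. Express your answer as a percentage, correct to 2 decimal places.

Deflate each year: 2015 → 5004.3/1.260 = 3971.67; 2020 → 8077.8/1.440 = 5609.58.
So real value added changed by 5609.58/3971.67 − 1 = 0.4124, i.e. 41.24%.

41.24%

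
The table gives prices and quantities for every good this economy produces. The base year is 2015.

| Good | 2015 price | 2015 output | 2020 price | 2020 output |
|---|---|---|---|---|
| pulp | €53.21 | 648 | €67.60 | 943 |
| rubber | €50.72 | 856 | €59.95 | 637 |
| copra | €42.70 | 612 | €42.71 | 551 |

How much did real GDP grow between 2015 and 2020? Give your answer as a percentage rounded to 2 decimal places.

1.91%

Real GDP 2015 = Nominal GDP 2015 = 53.21·648 + 50.72·856 + 42.70·612 = 104028.80.
Real GDP 2020 (at 2015 prices) = 53.21·943 + 50.72·637 + 42.70·551 = 106013.37.
Real growth = 106013.37/104028.80 − 1 = 0.0191.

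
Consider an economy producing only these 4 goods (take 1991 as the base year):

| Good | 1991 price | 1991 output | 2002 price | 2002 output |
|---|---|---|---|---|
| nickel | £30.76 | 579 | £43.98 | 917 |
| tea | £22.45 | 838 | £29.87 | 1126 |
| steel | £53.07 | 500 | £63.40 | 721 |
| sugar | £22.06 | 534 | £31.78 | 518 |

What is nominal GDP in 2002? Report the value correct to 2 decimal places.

Nominal GDP 2002 = Σ (p_2002 × q_2002) = 43.98·917 + 29.87·1126 + 63.40·721 + 31.78·518 = 136136.72.

£136136.72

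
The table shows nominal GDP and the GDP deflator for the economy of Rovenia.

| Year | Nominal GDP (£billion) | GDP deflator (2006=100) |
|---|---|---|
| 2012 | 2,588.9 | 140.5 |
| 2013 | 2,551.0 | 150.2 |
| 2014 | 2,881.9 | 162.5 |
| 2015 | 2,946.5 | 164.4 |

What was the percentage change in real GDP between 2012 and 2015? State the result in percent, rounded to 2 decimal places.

-2.73%

Real GDP 2012 = 2588.9/1.405 = 1842.63.
Real GDP 2015 = 2946.5/1.644 = 1792.27.
Change = 1792.27/1842.63 − 1 = -0.0273.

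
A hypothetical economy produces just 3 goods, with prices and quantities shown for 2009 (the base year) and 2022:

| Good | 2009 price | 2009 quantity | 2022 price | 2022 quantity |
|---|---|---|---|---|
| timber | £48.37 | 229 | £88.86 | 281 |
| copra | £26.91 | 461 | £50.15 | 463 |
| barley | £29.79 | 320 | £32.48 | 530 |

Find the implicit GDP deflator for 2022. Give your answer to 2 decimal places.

156.32

Nominal GDP 2022 = 88.86·281 + 50.15·463 + 32.48·530 = 65403.51.
Real GDP 2022 (at 2009 prices) = 48.37·281 + 26.91·463 + 29.79·530 = 41840.00.
Deflator = Nominal/Real × 100 = 65403.51/41840.00 × 100 = 156.318.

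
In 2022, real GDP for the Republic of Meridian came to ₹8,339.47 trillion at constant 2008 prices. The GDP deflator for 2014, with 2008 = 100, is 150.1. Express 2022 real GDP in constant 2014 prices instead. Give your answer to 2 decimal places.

Real GDP in 2014 prices = Real GDP in 2008 prices × (P_2014/P_2008) = 8339.47 × 1.501 = 12517.54.

₹12,517.54 trillion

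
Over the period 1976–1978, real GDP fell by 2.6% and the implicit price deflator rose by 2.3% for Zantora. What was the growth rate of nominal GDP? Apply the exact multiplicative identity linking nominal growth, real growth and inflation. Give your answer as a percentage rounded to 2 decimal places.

-0.36%

(1 + g_nom) = (1 + g_real)(1 + π) = 0.9740 × 1.0230 = 0.99640.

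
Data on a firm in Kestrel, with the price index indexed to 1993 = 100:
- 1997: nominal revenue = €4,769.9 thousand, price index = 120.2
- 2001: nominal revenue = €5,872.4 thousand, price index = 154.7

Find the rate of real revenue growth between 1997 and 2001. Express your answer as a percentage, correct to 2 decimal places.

-4.34%

Real revenue 1997 = 4769.9 / 1.202 = 3968.30.
Real revenue 2001 = 5872.4 / 1.547 = 3795.99.
Real growth = 3795.99 / 3968.30 − 1 = -0.0434.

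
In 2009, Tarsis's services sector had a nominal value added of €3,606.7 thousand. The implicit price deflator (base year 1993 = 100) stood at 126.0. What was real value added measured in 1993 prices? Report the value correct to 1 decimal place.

Real value added = Nominal / (implicit price deflator/100) = 3606.7 / 1.260 = 2862.46.

€2,862.5 thousand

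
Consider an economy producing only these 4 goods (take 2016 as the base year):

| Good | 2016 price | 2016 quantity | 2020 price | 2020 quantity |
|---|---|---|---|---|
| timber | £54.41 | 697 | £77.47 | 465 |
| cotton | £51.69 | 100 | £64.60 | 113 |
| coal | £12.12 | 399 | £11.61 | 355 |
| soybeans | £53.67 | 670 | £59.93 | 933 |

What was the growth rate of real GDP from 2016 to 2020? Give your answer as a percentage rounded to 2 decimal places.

1.94%

Real GDP 2016 = Nominal GDP 2016 = 54.41·697 + 51.69·100 + 12.12·399 + 53.67·670 = 83887.55.
Real GDP 2020 (at 2016 prices) = 54.41·465 + 51.69·113 + 12.12·355 + 53.67·933 = 85518.33.
Real growth = 85518.33/83887.55 − 1 = 0.0194.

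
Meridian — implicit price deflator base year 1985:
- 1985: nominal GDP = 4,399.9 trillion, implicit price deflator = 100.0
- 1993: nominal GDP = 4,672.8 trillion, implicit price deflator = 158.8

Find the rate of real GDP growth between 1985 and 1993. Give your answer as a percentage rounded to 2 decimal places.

Real GDP 1985 = 4399.9 / 1.000 = 4399.90.
Real GDP 1993 = 4672.8 / 1.588 = 2942.57.
Real growth = 2942.57 / 4399.90 − 1 = -0.3312.

-33.12%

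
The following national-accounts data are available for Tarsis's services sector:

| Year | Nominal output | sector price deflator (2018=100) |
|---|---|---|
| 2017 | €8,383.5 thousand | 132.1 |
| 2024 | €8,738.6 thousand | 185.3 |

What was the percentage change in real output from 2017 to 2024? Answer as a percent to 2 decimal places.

Real output 2017 = 8383.5 / 1.321 = 6346.33.
Real output 2024 = 8738.6 / 1.853 = 4715.92.
Real growth = 4715.92 / 6346.33 − 1 = -0.2569.

-25.69%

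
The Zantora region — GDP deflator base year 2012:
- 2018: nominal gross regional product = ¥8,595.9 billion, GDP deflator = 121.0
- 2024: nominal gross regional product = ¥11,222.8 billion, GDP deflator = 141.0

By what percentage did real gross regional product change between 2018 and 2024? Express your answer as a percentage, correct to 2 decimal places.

Real gross regional product 2018 = 8595.9 / 1.210 = 7104.05.
Real gross regional product 2024 = 11222.8 / 1.410 = 7959.43.
Real growth = 7959.43 / 7104.05 − 1 = 0.1204.

12.04%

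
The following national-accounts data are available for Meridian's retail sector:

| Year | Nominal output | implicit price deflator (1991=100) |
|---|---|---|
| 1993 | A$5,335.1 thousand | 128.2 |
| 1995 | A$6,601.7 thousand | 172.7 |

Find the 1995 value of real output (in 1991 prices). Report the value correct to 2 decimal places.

A$3,822.64 thousand

Real output = Nominal / (implicit price deflator/100) = 6601.7 / 1.727 = 3822.64.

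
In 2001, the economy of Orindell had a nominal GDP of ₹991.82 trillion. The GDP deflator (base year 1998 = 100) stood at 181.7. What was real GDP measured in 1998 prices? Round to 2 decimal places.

₹545.86 trillion

Real GDP = Nominal / (GDP deflator/100) = 991.82 / 1.817 = 545.86.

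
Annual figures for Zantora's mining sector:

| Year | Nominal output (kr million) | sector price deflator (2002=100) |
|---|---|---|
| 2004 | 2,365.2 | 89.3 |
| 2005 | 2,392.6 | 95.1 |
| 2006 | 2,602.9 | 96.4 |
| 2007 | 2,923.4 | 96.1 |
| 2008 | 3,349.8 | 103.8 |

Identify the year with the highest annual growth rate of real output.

2007

2005: real = 2392.6/0.951 = 2515.88; growth vs 2004 (2648.60) = -5.01%.
2006: real = 2602.9/0.964 = 2700.10; growth vs 2005 (2515.88) = 7.32%.
2007: real = 2923.4/0.961 = 3042.04; growth vs 2006 (2700.10) = 12.66%.
2008: real = 3349.8/1.038 = 3227.17; growth vs 2007 (3042.04) = 6.09%.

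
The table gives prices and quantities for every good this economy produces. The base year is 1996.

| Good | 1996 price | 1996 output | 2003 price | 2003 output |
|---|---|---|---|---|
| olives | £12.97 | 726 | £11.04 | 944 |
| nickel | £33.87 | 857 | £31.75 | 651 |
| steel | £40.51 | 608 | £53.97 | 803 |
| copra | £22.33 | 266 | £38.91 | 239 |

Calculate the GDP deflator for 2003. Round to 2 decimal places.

Nominal GDP 2003 = 11.04·944 + 31.75·651 + 53.97·803 + 38.91·239 = 83728.41.
Real GDP 2003 (at 1996 prices) = 12.97·944 + 33.87·651 + 40.51·803 + 22.33·239 = 72159.45.
Deflator = Nominal/Real × 100 = 83728.41/72159.45 × 100 = 116.032.

116.03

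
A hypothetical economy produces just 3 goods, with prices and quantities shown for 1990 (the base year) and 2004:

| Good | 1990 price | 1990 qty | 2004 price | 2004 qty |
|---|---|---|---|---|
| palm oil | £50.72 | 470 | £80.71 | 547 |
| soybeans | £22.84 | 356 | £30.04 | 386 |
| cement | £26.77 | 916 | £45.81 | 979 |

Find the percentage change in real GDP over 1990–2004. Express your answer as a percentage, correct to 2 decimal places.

11.11%

Real GDP 1990 = Nominal GDP 1990 = 50.72·470 + 22.84·356 + 26.77·916 = 56490.76.
Real GDP 2004 (at 1990 prices) = 50.72·547 + 22.84·386 + 26.77·979 = 62767.91.
Real growth = 62767.91/56490.76 − 1 = 0.1111.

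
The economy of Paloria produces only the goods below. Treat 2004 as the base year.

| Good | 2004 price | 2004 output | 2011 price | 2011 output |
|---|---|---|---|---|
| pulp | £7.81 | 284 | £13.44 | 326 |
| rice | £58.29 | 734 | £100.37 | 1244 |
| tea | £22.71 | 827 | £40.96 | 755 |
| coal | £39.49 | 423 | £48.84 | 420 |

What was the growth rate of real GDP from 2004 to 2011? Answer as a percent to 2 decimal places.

35.16%

Real GDP 2004 = Nominal GDP 2004 = 7.81·284 + 58.29·734 + 22.71·827 + 39.49·423 = 80488.34.
Real GDP 2011 (at 2004 prices) = 7.81·326 + 58.29·1244 + 22.71·755 + 39.49·420 = 108790.67.
Real growth = 108790.67/80488.34 − 1 = 0.3516.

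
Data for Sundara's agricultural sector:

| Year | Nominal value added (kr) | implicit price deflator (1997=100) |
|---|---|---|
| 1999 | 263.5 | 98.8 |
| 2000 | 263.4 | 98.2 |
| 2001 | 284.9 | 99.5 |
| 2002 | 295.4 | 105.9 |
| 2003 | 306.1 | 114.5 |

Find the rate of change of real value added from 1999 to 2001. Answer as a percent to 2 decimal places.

7.36%

Real value added 1999 = 263.5/0.988 = 266.70.
Real value added 2001 = 284.9/0.995 = 286.33.
Change = 286.33/266.70 − 1 = 0.0736.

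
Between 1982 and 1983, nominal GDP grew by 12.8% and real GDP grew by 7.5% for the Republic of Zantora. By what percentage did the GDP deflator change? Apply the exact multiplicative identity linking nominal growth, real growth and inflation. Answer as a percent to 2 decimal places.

(1 + g_nom) = (1 + g_real)(1 + π), so π = 1.1280 / 1.0750 − 1 = 0.04930.

4.93%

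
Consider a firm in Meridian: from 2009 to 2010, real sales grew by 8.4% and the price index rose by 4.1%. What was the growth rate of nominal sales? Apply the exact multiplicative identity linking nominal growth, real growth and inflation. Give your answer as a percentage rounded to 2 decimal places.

12.84%

(1 + g_nom) = (1 + g_real)(1 + π) = 1.0840 × 1.0410 = 1.12844.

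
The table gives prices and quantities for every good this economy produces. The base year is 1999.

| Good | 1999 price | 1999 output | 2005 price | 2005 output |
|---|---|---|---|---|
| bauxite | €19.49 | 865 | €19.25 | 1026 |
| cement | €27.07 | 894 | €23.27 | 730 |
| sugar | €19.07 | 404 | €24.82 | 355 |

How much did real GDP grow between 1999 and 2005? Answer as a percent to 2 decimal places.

-4.59%

Real GDP 1999 = Nominal GDP 1999 = 19.49·865 + 27.07·894 + 19.07·404 = 48763.71.
Real GDP 2005 (at 1999 prices) = 19.49·1026 + 27.07·730 + 19.07·355 = 46527.69.
Real growth = 46527.69/48763.71 − 1 = -0.0459.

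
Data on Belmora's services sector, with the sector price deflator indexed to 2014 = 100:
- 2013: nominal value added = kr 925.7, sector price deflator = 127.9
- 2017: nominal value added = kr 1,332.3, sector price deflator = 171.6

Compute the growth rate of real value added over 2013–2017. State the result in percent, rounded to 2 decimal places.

Real value added 2013 = 925.7 / 1.279 = 723.77.
Real value added 2017 = 1332.3 / 1.716 = 776.40.
Real growth = 776.40 / 723.77 − 1 = 0.0727.

7.27%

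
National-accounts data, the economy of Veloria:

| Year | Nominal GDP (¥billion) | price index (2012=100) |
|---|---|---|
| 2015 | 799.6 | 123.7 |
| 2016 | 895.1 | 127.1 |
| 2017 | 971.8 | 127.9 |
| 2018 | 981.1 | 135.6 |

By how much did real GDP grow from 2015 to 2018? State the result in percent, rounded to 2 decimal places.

Real GDP 2015 = 799.6/1.237 = 646.40.
Real GDP 2018 = 981.1/1.356 = 723.53.
Change = 723.53/646.40 − 1 = 0.1193.

11.93%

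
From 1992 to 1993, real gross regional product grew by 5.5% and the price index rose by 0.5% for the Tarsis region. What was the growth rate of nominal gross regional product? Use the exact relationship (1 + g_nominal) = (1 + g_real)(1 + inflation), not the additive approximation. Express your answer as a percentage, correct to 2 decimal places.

6.03%

(1 + g_nom) = (1 + g_real)(1 + π) = 1.0550 × 1.0050 = 1.06028.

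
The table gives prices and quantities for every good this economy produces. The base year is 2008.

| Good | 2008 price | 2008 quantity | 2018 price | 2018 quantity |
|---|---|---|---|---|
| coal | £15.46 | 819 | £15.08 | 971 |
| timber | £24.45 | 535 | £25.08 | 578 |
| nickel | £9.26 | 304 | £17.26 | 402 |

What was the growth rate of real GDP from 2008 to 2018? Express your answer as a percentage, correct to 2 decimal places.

15.09%

Real GDP 2008 = Nominal GDP 2008 = 15.46·819 + 24.45·535 + 9.26·304 = 28557.53.
Real GDP 2018 (at 2008 prices) = 15.46·971 + 24.45·578 + 9.26·402 = 32866.28.
Real growth = 32866.28/28557.53 − 1 = 0.1509.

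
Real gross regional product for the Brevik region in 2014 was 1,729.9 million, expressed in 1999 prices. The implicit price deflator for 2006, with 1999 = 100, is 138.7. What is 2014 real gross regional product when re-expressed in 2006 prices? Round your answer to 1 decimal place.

Real gross regional product in 2006 prices = Real gross regional product in 1999 prices × (P_2006/P_1999) = 1729.9 × 1.387 = 2399.37.

2,399.4 million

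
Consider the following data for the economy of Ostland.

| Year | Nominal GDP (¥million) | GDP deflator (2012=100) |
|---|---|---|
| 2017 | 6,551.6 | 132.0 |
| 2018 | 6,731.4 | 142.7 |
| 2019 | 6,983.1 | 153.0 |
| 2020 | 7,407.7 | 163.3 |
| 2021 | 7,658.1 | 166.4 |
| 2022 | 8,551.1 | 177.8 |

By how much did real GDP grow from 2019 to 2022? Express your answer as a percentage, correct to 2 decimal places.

5.37%

Real GDP 2019 = 6983.1/1.530 = 4564.12.
Real GDP 2022 = 8551.1/1.778 = 4809.39.
Change = 4809.39/4564.12 − 1 = 0.0537.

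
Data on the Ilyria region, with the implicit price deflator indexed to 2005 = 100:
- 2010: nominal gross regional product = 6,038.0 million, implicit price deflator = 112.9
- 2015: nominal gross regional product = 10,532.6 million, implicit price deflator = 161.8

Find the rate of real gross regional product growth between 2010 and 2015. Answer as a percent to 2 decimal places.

21.72%

Real gross regional product 2010 = 6038.0 / 1.129 = 5348.10.
Real gross regional product 2015 = 10532.6 / 1.618 = 6509.64.
Real growth = 6509.64 / 5348.10 − 1 = 0.2172.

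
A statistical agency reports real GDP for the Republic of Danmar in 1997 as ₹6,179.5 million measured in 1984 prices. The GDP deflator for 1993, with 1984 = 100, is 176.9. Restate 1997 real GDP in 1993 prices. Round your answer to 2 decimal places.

₹10,931.54 million

Real GDP in 1993 prices = Real GDP in 1984 prices × (P_1993/P_1984) = 6179.5 × 1.769 = 10931.54.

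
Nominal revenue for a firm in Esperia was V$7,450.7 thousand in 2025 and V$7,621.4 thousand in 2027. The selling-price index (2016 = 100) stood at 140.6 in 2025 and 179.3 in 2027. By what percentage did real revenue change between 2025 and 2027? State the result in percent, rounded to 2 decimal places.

-19.79%

Deflate each year: 2025 → 7450.7/1.406 = 5299.22; 2027 → 7621.4/1.793 = 4250.64.
So real revenue changed by 4250.64/5299.22 − 1 = -0.1979, i.e. -19.79%.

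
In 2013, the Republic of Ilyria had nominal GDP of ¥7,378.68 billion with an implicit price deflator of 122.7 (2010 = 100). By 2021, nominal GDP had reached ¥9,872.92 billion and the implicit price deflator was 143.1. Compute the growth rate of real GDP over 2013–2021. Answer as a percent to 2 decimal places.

14.73%

Real GDP 2013 = 7378.68 / 1.227 = 6013.59.
Real GDP 2021 = 9872.92 / 1.431 = 6899.32.
Real growth = 6899.32 / 6013.59 − 1 = 0.1473.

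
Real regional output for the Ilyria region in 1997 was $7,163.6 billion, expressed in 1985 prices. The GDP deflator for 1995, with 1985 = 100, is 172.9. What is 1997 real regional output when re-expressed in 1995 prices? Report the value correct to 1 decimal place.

Real regional output in 1995 prices = Real regional output in 1985 prices × (P_1995/P_1985) = 7163.6 × 1.729 = 12385.86.

$12,385.9 billion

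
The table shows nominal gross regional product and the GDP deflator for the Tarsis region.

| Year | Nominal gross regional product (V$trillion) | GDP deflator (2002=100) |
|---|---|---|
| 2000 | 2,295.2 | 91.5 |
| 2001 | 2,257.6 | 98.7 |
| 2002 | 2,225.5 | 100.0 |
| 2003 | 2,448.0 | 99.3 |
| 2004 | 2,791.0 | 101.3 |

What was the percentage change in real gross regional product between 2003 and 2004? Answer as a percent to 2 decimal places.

11.76%

Real gross regional product 2003 = 2448.0/0.993 = 2465.26.
Real gross regional product 2004 = 2791.0/1.013 = 2755.18.
Change = 2755.18/2465.26 − 1 = 0.1176.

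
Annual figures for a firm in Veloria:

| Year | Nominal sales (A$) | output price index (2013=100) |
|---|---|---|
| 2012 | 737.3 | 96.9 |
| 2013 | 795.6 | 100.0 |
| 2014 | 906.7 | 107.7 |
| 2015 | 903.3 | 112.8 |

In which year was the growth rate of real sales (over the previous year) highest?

2014

2013: real = 795.6/1.000 = 795.60; growth vs 2012 (760.89) = 4.56%.
2014: real = 906.7/1.077 = 841.88; growth vs 2013 (795.60) = 5.82%.
2015: real = 903.3/1.128 = 800.80; growth vs 2014 (841.88) = -4.88%.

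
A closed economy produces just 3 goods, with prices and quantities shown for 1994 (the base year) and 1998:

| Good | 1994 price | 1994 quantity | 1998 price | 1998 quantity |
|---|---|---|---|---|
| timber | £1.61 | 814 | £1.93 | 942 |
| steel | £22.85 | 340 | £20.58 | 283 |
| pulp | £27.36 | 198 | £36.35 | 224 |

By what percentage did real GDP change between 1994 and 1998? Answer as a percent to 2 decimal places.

Real GDP 1994 = Nominal GDP 1994 = 1.61·814 + 22.85·340 + 27.36·198 = 14496.82.
Real GDP 1998 (at 1994 prices) = 1.61·942 + 22.85·283 + 27.36·224 = 14111.81.
Real growth = 14111.81/14496.82 − 1 = -0.0266.

-2.66%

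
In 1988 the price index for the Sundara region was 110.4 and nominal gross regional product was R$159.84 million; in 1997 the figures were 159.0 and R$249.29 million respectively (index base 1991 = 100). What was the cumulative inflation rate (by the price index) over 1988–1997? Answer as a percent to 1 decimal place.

Price-level change = 159.0 / 110.4 − 1 = 0.4402.

44.0%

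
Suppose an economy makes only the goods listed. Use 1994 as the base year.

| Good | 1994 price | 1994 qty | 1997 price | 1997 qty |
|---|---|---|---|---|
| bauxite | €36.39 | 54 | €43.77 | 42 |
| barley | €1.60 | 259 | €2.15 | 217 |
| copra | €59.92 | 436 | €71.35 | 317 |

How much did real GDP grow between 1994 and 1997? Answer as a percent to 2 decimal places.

Real GDP 1994 = Nominal GDP 1994 = 36.39·54 + 1.60·259 + 59.92·436 = 28504.58.
Real GDP 1997 (at 1994 prices) = 36.39·42 + 1.60·217 + 59.92·317 = 20870.22.
Real growth = 20870.22/28504.58 − 1 = -0.2678.

-26.78%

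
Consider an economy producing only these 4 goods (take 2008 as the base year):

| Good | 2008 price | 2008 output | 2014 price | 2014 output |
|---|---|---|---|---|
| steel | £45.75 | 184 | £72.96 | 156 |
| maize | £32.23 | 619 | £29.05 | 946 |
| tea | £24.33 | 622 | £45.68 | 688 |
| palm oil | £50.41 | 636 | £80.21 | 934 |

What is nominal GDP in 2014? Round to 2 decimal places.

Nominal GDP 2014 = Σ (p_2014 × q_2014) = 72.96·156 + 29.05·946 + 45.68·688 + 80.21·934 = 145207.04.

£145207.04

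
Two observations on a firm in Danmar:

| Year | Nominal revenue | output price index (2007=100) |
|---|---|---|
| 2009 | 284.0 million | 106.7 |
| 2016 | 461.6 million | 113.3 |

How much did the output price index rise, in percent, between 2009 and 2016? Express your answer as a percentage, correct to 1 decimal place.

6.2%

Price-level change = 113.3 / 106.7 − 1 = 0.0619.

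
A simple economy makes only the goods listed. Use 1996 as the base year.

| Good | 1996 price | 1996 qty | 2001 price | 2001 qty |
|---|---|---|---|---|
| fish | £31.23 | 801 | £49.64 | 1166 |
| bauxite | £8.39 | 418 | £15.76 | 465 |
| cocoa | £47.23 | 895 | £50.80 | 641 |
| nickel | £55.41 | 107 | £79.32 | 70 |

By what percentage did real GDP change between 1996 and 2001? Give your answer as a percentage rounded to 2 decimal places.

Real GDP 1996 = Nominal GDP 1996 = 31.23·801 + 8.39·418 + 47.23·895 + 55.41·107 = 76721.97.
Real GDP 2001 (at 1996 prices) = 31.23·1166 + 8.39·465 + 47.23·641 + 55.41·70 = 74468.66.
Real growth = 74468.66/76721.97 − 1 = -0.0294.

-2.94%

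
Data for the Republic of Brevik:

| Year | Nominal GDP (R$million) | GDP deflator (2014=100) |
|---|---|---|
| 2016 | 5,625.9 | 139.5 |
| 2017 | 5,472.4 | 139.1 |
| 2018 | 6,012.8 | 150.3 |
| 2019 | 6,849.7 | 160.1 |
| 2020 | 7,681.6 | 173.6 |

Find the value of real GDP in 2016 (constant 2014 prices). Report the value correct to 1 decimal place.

R$4,032.9 million

Real GDP 2016 = 5625.9 / 1.395 = 4032.90.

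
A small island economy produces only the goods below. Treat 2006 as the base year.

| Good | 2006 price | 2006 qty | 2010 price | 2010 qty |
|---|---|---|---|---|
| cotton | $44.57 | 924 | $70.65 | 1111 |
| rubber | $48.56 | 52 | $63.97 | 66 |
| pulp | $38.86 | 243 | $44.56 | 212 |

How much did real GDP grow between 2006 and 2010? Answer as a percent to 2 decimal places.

14.69%

Real GDP 2006 = Nominal GDP 2006 = 44.57·924 + 48.56·52 + 38.86·243 = 53150.78.
Real GDP 2010 (at 2006 prices) = 44.57·1111 + 48.56·66 + 38.86·212 = 60960.55.
Real growth = 60960.55/53150.78 − 1 = 0.1469.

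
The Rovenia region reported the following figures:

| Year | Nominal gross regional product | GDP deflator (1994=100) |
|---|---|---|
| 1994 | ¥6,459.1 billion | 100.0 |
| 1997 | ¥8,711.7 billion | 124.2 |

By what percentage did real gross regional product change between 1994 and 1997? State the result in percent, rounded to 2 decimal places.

Deflate each year: 1994 → 6459.1/1.000 = 6459.10; 1997 → 8711.7/1.242 = 7014.25.
So real gross regional product changed by 7014.25/6459.10 − 1 = 0.0859, i.e. 8.59%.

8.59%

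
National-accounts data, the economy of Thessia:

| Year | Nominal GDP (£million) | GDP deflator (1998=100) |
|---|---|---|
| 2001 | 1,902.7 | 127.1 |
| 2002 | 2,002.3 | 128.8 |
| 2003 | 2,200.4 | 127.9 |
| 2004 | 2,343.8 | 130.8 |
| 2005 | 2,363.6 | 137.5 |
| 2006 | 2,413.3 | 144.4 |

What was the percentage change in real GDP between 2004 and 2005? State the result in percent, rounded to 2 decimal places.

Real GDP 2004 = 2343.8/1.308 = 1791.90.
Real GDP 2005 = 2363.6/1.375 = 1718.98.
Change = 1718.98/1791.90 − 1 = -0.0407.

-4.07%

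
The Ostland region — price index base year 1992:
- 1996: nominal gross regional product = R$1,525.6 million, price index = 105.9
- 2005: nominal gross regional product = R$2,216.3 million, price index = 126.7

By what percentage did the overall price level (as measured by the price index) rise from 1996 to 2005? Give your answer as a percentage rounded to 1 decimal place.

Price-level change = 126.7 / 105.9 − 1 = 0.1964.

19.6%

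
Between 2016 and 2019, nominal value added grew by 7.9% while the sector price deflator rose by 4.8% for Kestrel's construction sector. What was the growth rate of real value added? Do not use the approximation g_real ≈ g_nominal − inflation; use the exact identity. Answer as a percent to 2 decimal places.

2.96%

(1 + g_nom) = (1 + g_real)(1 + π), so g_real = 1.0790 / 1.0480 − 1 = 0.02958.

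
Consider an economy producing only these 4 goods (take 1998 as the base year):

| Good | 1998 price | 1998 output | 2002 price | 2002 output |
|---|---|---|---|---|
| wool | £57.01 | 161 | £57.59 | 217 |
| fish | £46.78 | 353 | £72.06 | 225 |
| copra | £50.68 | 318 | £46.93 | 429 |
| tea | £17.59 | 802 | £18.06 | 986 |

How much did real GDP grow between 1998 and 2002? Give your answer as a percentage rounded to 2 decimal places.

Real GDP 1998 = Nominal GDP 1998 = 57.01·161 + 46.78·353 + 50.68·318 + 17.59·802 = 55915.37.
Real GDP 2002 (at 1998 prices) = 57.01·217 + 46.78·225 + 50.68·429 + 17.59·986 = 61982.13.
Real growth = 61982.13/55915.37 − 1 = 0.1085.

10.85%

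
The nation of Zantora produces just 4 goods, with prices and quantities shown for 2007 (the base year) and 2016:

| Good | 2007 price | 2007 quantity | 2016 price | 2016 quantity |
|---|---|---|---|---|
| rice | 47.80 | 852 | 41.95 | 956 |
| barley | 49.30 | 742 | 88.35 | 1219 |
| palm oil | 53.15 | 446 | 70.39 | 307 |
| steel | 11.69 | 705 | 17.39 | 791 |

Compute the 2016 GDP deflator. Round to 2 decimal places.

139.44

Nominal GDP 2016 = 41.95·956 + 88.35·1219 + 70.39·307 + 17.39·791 = 183168.07.
Real GDP 2016 (at 2007 prices) = 47.80·956 + 49.30·1219 + 53.15·307 + 11.69·791 = 131357.34.
Deflator = Nominal/Real × 100 = 183168.07/131357.34 × 100 = 139.443.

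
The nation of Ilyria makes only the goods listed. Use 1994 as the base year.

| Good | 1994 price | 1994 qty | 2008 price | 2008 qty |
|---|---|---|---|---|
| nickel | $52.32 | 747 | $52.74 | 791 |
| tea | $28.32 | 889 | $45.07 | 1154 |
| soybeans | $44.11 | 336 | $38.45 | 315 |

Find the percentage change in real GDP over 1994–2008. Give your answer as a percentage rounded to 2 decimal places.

Real GDP 1994 = Nominal GDP 1994 = 52.32·747 + 28.32·889 + 44.11·336 = 79080.48.
Real GDP 2008 (at 1994 prices) = 52.32·791 + 28.32·1154 + 44.11·315 = 87961.05.
Real growth = 87961.05/79080.48 − 1 = 0.1123.

11.23%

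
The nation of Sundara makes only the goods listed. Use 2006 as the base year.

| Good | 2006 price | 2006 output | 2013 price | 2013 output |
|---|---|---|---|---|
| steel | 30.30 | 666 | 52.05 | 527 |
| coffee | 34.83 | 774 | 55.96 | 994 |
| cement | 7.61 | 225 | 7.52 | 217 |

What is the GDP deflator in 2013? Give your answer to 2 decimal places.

162.11

Nominal GDP 2013 = 52.05·527 + 55.96·994 + 7.52·217 = 84686.43.
Real GDP 2013 (at 2006 prices) = 30.30·527 + 34.83·994 + 7.61·217 = 52240.49.
Deflator = Nominal/Real × 100 = 84686.43/52240.49 × 100 = 162.109.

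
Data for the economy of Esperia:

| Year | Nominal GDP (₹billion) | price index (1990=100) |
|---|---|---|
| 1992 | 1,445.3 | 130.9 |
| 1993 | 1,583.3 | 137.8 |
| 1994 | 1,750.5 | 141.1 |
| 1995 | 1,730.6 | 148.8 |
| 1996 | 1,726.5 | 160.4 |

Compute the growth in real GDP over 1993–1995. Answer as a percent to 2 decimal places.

Real GDP 1993 = 1583.3/1.378 = 1148.98.
Real GDP 1995 = 1730.6/1.488 = 1163.04.
Change = 1163.04/1148.98 − 1 = 0.0122.

1.22%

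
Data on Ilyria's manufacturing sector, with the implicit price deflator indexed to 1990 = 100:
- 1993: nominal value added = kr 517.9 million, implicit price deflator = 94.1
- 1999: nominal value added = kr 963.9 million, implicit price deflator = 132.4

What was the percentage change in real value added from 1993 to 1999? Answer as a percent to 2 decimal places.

32.28%

Deflate each year: 1993 → 517.9/0.941 = 550.37; 1999 → 963.9/1.324 = 728.02.
So real value added changed by 728.02/550.37 − 1 = 0.3228, i.e. 32.28%.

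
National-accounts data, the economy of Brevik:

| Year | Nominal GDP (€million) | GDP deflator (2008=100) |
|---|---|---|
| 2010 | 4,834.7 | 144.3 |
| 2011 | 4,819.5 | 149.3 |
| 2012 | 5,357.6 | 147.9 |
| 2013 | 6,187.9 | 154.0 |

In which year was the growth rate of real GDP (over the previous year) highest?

2011: real = 4819.5/1.493 = 3228.06; growth vs 2010 (3350.45) = -3.65%.
2012: real = 5357.6/1.479 = 3622.45; growth vs 2011 (3228.06) = 12.22%.
2013: real = 6187.9/1.540 = 4018.12; growth vs 2012 (3622.45) = 10.92%.

2012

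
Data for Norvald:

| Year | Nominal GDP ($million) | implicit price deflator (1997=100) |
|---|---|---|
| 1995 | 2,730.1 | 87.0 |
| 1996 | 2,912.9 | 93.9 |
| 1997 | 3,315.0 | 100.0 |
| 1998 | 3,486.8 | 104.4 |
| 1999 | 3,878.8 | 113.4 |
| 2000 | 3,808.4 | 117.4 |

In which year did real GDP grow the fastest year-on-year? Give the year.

1996: real = 2912.9/0.939 = 3102.13; growth vs 1995 (3138.05) = -1.14%.
1997: real = 3315.0/1.000 = 3315.00; growth vs 1996 (3102.13) = 6.86%.
1998: real = 3486.8/1.044 = 3339.85; growth vs 1997 (3315.00) = 0.75%.
1999: real = 3878.8/1.134 = 3420.46; growth vs 1998 (3339.85) = 2.41%.
2000: real = 3808.4/1.174 = 3243.95; growth vs 1999 (3420.46) = -5.16%.

1997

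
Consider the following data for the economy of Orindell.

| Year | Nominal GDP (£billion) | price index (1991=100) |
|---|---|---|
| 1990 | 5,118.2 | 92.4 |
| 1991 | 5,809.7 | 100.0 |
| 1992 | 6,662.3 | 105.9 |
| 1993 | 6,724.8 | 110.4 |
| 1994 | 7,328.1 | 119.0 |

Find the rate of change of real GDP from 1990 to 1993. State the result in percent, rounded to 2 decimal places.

9.97%

Real GDP 1990 = 5118.2/0.924 = 5539.18.
Real GDP 1993 = 6724.8/1.104 = 6091.30.
Change = 6091.30/5539.18 − 1 = 0.0997.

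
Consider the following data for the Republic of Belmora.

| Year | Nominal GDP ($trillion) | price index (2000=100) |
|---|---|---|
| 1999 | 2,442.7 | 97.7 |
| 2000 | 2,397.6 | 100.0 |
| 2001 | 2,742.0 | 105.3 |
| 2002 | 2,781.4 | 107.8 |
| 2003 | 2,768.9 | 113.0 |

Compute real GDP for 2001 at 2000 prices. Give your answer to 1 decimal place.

Real GDP 2001 = 2742.0 / 1.053 = 2603.99.

$2,604.0 trillion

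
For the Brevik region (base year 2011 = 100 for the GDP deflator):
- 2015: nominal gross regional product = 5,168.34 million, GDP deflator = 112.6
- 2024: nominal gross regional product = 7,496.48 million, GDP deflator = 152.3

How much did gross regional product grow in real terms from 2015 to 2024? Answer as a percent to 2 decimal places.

7.24%

Deflate each year: 2015 → 5168.34/1.126 = 4590.00; 2024 → 7496.48/1.523 = 4922.18.
So real gross regional product changed by 4922.18/4590.00 − 1 = 0.0724, i.e. 7.24%.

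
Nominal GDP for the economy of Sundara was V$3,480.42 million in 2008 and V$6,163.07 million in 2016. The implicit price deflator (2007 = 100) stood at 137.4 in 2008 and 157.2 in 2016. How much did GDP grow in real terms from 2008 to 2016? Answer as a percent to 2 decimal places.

Real GDP 2008 = 3480.42 / 1.374 = 2533.06.
Real GDP 2016 = 6163.07 / 1.572 = 3920.53.
Real growth = 3920.53 / 2533.06 − 1 = 0.5477.

54.77%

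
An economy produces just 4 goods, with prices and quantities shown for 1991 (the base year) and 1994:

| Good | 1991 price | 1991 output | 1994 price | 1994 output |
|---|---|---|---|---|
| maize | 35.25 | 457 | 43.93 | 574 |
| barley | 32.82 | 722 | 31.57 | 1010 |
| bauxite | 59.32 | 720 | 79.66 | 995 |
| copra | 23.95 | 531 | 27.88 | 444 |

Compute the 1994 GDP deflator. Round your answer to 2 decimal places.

120.89

Nominal GDP 1994 = 43.93·574 + 31.57·1010 + 79.66·995 + 27.88·444 = 148741.94.
Real GDP 1994 (at 1991 prices) = 35.25·574 + 32.82·1010 + 59.32·995 + 23.95·444 = 123038.90.
Deflator = Nominal/Real × 100 = 148741.94/123038.90 × 100 = 120.890.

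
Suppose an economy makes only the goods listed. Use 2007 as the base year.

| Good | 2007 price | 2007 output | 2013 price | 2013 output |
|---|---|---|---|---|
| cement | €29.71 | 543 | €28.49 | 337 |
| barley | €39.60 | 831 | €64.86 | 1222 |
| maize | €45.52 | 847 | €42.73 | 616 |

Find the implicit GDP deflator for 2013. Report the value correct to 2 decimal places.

Nominal GDP 2013 = 28.49·337 + 64.86·1222 + 42.73·616 = 115181.73.
Real GDP 2013 (at 2007 prices) = 29.71·337 + 39.60·1222 + 45.52·616 = 86443.79.
Deflator = Nominal/Real × 100 = 115181.73/86443.79 × 100 = 133.245.

133.24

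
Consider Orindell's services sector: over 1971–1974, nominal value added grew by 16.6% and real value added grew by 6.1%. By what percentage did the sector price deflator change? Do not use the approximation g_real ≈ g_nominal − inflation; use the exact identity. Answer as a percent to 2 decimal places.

(1 + g_nom) = (1 + g_real)(1 + π), so π = 1.1660 / 1.0610 − 1 = 0.09896.

9.90%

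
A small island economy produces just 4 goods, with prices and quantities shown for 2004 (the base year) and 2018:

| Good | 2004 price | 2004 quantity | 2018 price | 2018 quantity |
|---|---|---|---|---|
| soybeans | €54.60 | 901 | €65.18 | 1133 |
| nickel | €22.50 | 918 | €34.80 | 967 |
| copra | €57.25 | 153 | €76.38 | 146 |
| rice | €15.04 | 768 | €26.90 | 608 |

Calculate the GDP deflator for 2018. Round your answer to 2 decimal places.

133.51

Nominal GDP 2018 = 65.18·1133 + 34.80·967 + 76.38·146 + 26.90·608 = 135007.22.
Real GDP 2018 (at 2004 prices) = 54.60·1133 + 22.50·967 + 57.25·146 + 15.04·608 = 101122.12.
Deflator = Nominal/Real × 100 = 135007.22/101122.12 × 100 = 133.509.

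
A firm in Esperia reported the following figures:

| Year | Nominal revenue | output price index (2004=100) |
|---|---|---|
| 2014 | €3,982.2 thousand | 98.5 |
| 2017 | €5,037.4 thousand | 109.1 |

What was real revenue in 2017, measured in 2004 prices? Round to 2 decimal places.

€4,617.23 thousand

Real revenue = Nominal / (output price index/100) = 5037.4 / 1.091 = 4617.23.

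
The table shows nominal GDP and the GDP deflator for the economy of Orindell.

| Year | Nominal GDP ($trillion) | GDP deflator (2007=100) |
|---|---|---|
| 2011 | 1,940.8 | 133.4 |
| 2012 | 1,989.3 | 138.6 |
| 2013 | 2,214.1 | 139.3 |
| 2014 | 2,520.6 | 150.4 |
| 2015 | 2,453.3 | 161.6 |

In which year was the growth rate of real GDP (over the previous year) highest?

2012: real = 1989.3/1.386 = 1435.28; growth vs 2011 (1454.87) = -1.35%.
2013: real = 2214.1/1.393 = 1589.45; growth vs 2012 (1435.28) = 10.74%.
2014: real = 2520.6/1.504 = 1675.93; growth vs 2013 (1589.45) = 5.44%.
2015: real = 2453.3/1.616 = 1518.13; growth vs 2014 (1675.93) = -9.42%.

2013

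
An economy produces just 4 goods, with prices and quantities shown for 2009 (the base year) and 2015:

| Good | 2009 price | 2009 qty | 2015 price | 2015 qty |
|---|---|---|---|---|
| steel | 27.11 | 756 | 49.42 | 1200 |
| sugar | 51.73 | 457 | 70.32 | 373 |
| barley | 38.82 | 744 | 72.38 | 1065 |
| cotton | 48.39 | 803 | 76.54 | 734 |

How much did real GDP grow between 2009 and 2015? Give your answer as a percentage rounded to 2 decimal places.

Real GDP 2009 = Nominal GDP 2009 = 27.11·756 + 51.73·457 + 38.82·744 + 48.39·803 = 111875.02.
Real GDP 2015 (at 2009 prices) = 27.11·1200 + 51.73·373 + 38.82·1065 + 48.39·734 = 128688.85.
Real growth = 128688.85/111875.02 − 1 = 0.1503.

15.03%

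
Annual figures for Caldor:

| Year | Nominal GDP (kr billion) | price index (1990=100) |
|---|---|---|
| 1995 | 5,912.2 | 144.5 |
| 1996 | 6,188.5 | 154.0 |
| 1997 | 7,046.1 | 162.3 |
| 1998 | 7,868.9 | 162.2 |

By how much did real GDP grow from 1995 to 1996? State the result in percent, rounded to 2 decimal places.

-1.78%

Real GDP 1995 = 5912.2/1.445 = 4091.49.
Real GDP 1996 = 6188.5/1.540 = 4018.51.
Change = 4018.51/4091.49 − 1 = -0.0178.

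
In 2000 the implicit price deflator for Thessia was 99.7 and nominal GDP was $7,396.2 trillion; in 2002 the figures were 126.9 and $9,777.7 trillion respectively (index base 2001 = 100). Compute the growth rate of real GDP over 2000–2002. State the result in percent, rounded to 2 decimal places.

3.86%

Deflate each year: 2000 → 7396.2/0.997 = 7418.46; 2002 → 9777.7/1.269 = 7705.04.
So real GDP changed by 7705.04/7418.46 − 1 = 0.0386, i.e. 3.86%.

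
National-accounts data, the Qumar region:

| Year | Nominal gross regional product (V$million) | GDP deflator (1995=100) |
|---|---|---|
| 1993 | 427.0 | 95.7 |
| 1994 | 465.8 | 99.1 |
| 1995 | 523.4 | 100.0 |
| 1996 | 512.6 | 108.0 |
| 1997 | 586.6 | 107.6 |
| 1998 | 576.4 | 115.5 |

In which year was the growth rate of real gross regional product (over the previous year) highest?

1994: real = 465.8/0.991 = 470.03; growth vs 1993 (446.19) = 5.34%.
1995: real = 523.4/1.000 = 523.40; growth vs 1994 (470.03) = 11.35%.
1996: real = 512.6/1.080 = 474.63; growth vs 1995 (523.40) = -9.32%.
1997: real = 586.6/1.076 = 545.17; growth vs 1996 (474.63) = 14.86%.
1998: real = 576.4/1.155 = 499.05; growth vs 1997 (545.17) = -8.46%.

1997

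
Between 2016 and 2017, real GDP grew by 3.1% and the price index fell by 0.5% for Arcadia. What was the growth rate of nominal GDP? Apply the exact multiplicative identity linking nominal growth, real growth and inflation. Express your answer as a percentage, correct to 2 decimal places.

2.58%

(1 + g_nom) = (1 + g_real)(1 + π) = 1.0310 × 0.9950 = 1.02585.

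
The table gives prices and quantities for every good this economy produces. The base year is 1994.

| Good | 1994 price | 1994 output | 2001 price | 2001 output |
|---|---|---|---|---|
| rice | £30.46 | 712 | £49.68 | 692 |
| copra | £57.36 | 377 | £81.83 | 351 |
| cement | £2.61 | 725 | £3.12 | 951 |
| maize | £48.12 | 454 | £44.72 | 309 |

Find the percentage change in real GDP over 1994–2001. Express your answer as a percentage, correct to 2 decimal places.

-12.66%

Real GDP 1994 = Nominal GDP 1994 = 30.46·712 + 57.36·377 + 2.61·725 + 48.12·454 = 67050.97.
Real GDP 2001 (at 1994 prices) = 30.46·692 + 57.36·351 + 2.61·951 + 48.12·309 = 58562.87.
Real growth = 58562.87/67050.97 − 1 = -0.1266.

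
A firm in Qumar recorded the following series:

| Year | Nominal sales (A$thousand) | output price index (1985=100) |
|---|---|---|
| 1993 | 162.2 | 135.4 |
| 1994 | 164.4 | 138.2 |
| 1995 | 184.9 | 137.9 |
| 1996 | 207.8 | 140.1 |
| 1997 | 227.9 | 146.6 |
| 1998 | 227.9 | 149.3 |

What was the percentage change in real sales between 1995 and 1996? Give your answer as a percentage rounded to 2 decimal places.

Real sales 1995 = 184.9/1.379 = 134.08.
Real sales 1996 = 207.8/1.401 = 148.32.
Change = 148.32/134.08 − 1 = 0.1062.

10.62%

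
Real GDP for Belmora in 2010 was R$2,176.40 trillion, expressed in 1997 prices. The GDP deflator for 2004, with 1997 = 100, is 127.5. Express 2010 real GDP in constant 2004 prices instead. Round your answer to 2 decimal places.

Real GDP in 2004 prices = Real GDP in 1997 prices × (P_2004/P_1997) = 2176.40 × 1.275 = 2774.91.

R$2,774.91 trillion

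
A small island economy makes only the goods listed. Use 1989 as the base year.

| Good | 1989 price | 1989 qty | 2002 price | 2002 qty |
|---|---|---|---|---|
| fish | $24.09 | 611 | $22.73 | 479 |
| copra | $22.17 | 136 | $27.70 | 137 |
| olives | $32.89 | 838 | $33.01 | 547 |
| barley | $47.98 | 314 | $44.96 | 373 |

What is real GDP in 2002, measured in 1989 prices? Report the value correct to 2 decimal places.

$50463.77

Real GDP 2002 = Σ (p_1989 × q_2002) = 24.09·479 + 22.17·137 + 32.89·547 + 47.98·373 = 50463.77.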